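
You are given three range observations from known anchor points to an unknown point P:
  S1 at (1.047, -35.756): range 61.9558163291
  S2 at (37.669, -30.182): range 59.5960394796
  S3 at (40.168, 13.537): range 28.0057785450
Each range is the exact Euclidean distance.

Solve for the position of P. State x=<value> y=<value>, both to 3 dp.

eq1: (x − 1.047)² + (y + 35.756)² = 61.9558163291²
eq2: (x − 37.669)² + (y + 30.182)² = 59.5960394796²
eq3: (x − 40.168)² + (y − 13.537)² = 28.0057785450²
eq1−eq3, eq1−eq2 (x²,y² cancel):
  78.242·x + 98.586·y = 3571.330393
  73.244·x + 11.148·y = 1337.154195
det = 78.242·11.148 − 98.586·73.244 = -6348.591168
x = (3571.330393·11.148 − 98.586·1337.154195) / -6348.591168 = 14.493214
y = (78.242·1337.154195 − 3571.330393·73.244) / -6348.591168 = 24.723108

x=14.493 y=24.723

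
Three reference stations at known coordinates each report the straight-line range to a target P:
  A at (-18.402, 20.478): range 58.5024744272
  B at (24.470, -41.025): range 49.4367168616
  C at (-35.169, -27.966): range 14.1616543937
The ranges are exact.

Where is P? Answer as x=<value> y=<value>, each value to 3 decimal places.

x=-24.853 y=-37.668

eq1: (x + 18.402)² + (y − 20.478)² = 58.5024744272²
eq2: (x − 24.470)² + (y + 41.025)² = 49.4367168616²
eq3: (x + 35.169)² + (y + 27.966)² = 14.1616543937²
eq2−eq1, eq2−eq3 (x²,y² cancel):
  -85.744·x + 123.006·y = -2502.399977
  -119.278·x + 26.118·y = 1980.560711
det = -85.744·26.118 − 123.006·-119.278 = 12432.447876
x = (-2502.399977·26.118 − 123.006·1980.560711) / 12432.447876 = -24.852590
y = (-85.744·1980.560711 − -2502.399977·-119.278) / 12432.447876 = -37.667760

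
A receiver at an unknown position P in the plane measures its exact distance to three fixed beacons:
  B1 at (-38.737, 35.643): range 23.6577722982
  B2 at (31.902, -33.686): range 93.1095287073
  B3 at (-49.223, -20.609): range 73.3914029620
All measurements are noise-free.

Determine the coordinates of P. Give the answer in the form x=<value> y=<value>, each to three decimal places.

eq1: (x + 38.737)² + (y − 35.643)² = 23.6577722982²
eq2: (x − 31.902)² + (y + 33.686)² = 93.1095287073²
eq3: (x + 49.223)² + (y + 20.609)² = 73.3914029620²
eq1−eq2, eq1−eq3 (x²,y² cancel):
  141.278·x − 138.658·y = -8728.188564
  -20.972·x − 112.504·y = -4749.951847
det = 141.278·-112.504 − -138.658·-20.972 = -18802.275688
x = (-8728.188564·-112.504 − -138.658·-4749.951847) / -18802.275688 = -17.196711
y = (141.278·-4749.951847 − -8728.188564·-20.972) / -18802.275688 = 45.425952

x=-17.197 y=45.426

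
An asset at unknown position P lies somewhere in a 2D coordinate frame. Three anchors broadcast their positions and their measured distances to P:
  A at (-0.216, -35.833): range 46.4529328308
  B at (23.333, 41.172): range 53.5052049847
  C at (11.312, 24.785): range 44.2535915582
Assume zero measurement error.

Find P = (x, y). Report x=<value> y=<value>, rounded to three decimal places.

x=38.486 y=-10.143

eq1: (x + 0.216)² + (y + 35.833)² = 46.4529328308²
eq2: (x − 23.333)² + (y − 41.172)² = 53.5052049847²
eq3: (x − 11.312)² + (y − 24.785)² = 44.2535915582²
eq1−eq2, eq1−eq3 (x²,y² cancel):
  47.098·x + 154.010·y = 250.579936
  23.056·x + 121.236·y = -342.298373
det = 47.098·121.236 − 154.010·23.056 = 2159.118568
x = (250.579936·121.236 − 154.010·-342.298373) / 2159.118568 = 38.486391
y = (47.098·-342.298373 − 250.579936·23.056) / 2159.118568 = -10.142537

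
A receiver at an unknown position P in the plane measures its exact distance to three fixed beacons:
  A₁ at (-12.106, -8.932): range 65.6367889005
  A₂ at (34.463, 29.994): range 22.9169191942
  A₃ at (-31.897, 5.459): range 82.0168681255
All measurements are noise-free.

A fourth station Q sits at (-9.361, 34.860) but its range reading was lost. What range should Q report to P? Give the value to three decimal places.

eq1: (x + 12.106)² + (y + 8.932)² = 65.6367889005²
eq2: (x − 34.463)² + (y − 29.994)² = 22.9169191942²
eq3: (x + 31.897)² + (y − 5.459)² = 82.0168681255²
eq1−eq3, eq1−eq2 (x²,y² cancel):
  -39.582·x + 28.782·y = -1597.695170
  93.138·x + 77.852·y = 5644.005417
det = -39.582·77.852 − 28.782·93.138 = -5762.235780
x = (-1597.695170·77.852 − 28.782·5644.005417) / -5762.235780 = 49.777472
y = (-39.582·5644.005417 − -1597.695170·93.138) / -5762.235780 = 12.945477
|P − Q| = √((49.777472 − -9.361)² + (12.945477 − 34.860)²) = 63.068258

63.068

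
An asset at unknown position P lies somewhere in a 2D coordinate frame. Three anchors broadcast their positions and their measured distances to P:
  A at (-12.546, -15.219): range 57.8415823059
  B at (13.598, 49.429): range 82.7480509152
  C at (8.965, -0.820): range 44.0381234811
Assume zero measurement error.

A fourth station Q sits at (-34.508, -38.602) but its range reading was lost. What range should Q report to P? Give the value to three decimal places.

eq1: (x + 12.546)² + (y + 15.219)² = 57.8415823059²
eq2: (x − 13.598)² + (y − 49.429)² = 82.7480509152²
eq3: (x − 8.965)² + (y + 0.820)² = 44.0381234811²
eq3−eq1, eq3−eq2 (x²,y² cancel):
  -43.022·x − 28.798·y = -1098.315872
  9.266·x + 100.498·y = -2360.795591
det = -43.022·100.498 − -28.798·9.266 = -4056.782688
x = (-1098.315872·100.498 − -28.798·-2360.795591) / -4056.782688 = 43.967043
y = (-43.022·-2360.795591 − -1098.315872·9.266) / -4056.782688 = -27.544769
|P − Q| = √((43.967043 − -34.508)² + (-27.544769 − -38.602)²) = 79.250204

79.250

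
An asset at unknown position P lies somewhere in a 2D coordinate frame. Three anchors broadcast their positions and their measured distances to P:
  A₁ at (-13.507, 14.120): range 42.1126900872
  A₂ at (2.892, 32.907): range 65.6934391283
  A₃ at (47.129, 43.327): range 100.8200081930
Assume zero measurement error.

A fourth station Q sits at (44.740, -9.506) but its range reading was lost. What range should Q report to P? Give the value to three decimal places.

eq1: (x + 13.507)² + (y − 14.120)² = 42.1126900872²
eq2: (x − 2.892)² + (y − 32.907)² = 65.6934391283²
eq3: (x − 47.129)² + (y − 43.327)² = 100.8200081930²
eq2−eq1, eq2−eq3 (x²,y² cancel):
  -32.798·x − 37.574·y = 1832.728414
  88.474·x + 20.840·y = -2841.908851
det = -32.798·20.840 − -37.574·88.474 = 2640.811756
x = (1832.728414·20.840 − -37.574·-2841.908851) / 2640.811756 = -25.972250
y = (-32.798·-2841.908851 − 1832.728414·88.474) / 2640.811756 = -26.105567
|P − Q| = √((-25.972250 − 44.740)² + (-26.105567 − -9.506)²) = 72.634482

72.634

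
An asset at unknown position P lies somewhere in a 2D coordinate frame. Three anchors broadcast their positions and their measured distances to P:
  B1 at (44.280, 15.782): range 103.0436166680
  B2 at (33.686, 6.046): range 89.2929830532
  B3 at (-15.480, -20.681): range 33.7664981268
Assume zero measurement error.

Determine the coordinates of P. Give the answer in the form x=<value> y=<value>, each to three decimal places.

eq1: (x − 44.280)² + (y − 15.782)² = 103.0436166680²
eq2: (x − 33.686)² + (y − 6.046)² = 89.2929830532²
eq3: (x + 15.480)² + (y + 20.681)² = 33.7664981268²
eq2−eq1, eq2−eq3 (x²,y² cancel):
  21.188·x + 19.472·y = -1606.260901
  -98.332·x − 53.454·y = 6329.093876
det = 21.188·-53.454 − 19.472·-98.332 = 782.137352
x = (-1606.260901·-53.454 − 19.472·6329.093876) / 782.137352 = -47.790897
y = (21.188·6329.093876 − -1606.260901·-98.332) / 782.137352 = -30.488259

x=-47.791 y=-30.488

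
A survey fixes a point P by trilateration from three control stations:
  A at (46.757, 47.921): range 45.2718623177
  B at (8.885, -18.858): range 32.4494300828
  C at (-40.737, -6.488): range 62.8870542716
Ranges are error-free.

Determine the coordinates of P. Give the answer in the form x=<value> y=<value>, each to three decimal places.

x=19.422 y=11.833

eq1: (x − 46.757)² + (y − 47.921)² = 45.2718623177²
eq2: (x − 8.885)² + (y + 18.858)² = 32.4494300828²
eq3: (x + 40.737)² + (y + 6.488)² = 62.8870542716²
eq1−eq2, eq1−eq3 (x²,y² cancel):
  -75.744·x − 133.558·y = -3051.495896
  -174.988·x − 108.818·y = -4686.282054
det = -75.744·-108.818 − -133.558·-174.988 = -15128.736712
x = (-3051.495896·-108.818 − -133.558·-4686.282054) / -15128.736712 = 19.422162
y = (-75.744·-4686.282054 − -3051.495896·-174.988) / -15128.736712 = 11.832939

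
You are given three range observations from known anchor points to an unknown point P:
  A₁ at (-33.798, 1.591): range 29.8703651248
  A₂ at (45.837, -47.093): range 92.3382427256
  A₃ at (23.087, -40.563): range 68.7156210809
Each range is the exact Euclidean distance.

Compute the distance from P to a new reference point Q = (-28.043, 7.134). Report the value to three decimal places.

eq1: (x + 33.798)² + (y − 1.591)² = 29.8703651248²
eq2: (x − 45.837)² + (y + 47.093)² = 92.3382427256²
eq3: (x − 23.087)² + (y + 40.563)² = 68.7156210809²
eq1−eq3, eq1−eq2 (x²,y² cancel):
  113.770·x − 84.308·y = -2796.067415
  159.270·x − 97.368·y = -4460.167224
det = 113.770·-97.368 − -84.308·159.270 = 2350.177800
x = (-2796.067415·-97.368 − -84.308·-4460.167224) / 2350.177800 = -44.158483
y = (113.770·-4460.167224 − -2796.067415·159.270) / 2350.177800 = -26.425051
|P − Q| = √((-44.158483 − -28.043)² + (-26.425051 − 7.134)²) = 37.227929

37.228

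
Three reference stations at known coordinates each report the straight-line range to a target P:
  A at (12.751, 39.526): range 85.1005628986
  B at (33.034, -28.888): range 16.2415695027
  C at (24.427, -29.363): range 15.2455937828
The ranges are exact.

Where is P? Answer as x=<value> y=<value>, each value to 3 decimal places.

eq1: (x − 12.751)² + (y − 39.526)² = 85.1005628986²
eq2: (x − 33.034)² + (y + 28.888)² = 16.2415695027²
eq3: (x − 24.427)² + (y + 29.363)² = 15.2455937828²
eq3−eq2, eq3−eq1 (x²,y² cancel):
  17.214·x + 0.950·y = 435.537152
  -23.352·x + 137.778·y = -6743.649097
det = 17.214·137.778 − 0.950·-23.352 = 2393.894892
x = (435.537152·137.778 − 0.950·-6743.649097) / 2393.894892 = 27.743033
y = (17.214·-6743.649097 − 435.537152·-23.352) / 2393.894892 = -44.243593

x=27.743 y=-44.244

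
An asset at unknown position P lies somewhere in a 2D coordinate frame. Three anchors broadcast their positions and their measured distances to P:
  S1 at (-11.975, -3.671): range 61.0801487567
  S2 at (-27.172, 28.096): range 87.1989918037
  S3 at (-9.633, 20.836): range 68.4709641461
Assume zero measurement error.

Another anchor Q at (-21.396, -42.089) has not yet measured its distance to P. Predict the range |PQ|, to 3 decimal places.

73.697

eq1: (x + 11.975)² + (y + 3.671)² = 61.0801487567²
eq2: (x + 27.172)² + (y − 28.096)² = 87.1989918037²
eq3: (x + 9.633)² + (y − 20.836)² = 68.4709641461²
eq3−eq2, eq3−eq1 (x²,y² cancel):
  -35.078·x + 14.520·y = -1914.622025
  -4.684·x − 49.014·y = 587.431640
det = -35.078·-49.014 − 14.520·-4.684 = 1787.324772
x = (-1914.622025·-49.014 − 14.520·587.431640) / 1787.324772 = 47.732666
y = (-35.078·587.431640 − -1914.622025·-4.684) / 1787.324772 = -16.546526
|P − Q| = √((47.732666 − -21.396)² + (-16.546526 − -42.089)²) = 73.696611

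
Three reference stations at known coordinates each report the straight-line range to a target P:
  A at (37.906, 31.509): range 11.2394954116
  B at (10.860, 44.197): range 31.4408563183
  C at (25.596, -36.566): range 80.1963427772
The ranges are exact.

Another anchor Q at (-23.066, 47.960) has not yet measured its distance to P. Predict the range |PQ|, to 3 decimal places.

eq1: (x − 37.906)² + (y − 31.509)² = 11.2394954116²
eq2: (x − 10.860)² + (y − 44.197)² = 31.4408563183²
eq3: (x − 25.596)² + (y + 36.566)² = 80.1963427772²
eq3−eq1, eq3−eq2 (x²,y² cancel):
  24.620·x + 136.150·y = 6742.581483
  -29.472·x + 161.526·y = 5522.012786
det = 24.620·161.526 − 136.150·-29.472 = 7989.382920
x = (6742.581483·161.526 − 136.150·5522.012786) / 7989.382920 = 42.216048
y = (24.620·5522.012786 − 6742.581483·-29.472) / 7989.382920 = 41.889257
|P − Q| = √((42.216048 − -23.066)² + (41.889257 − 47.960)²) = 65.563708

65.564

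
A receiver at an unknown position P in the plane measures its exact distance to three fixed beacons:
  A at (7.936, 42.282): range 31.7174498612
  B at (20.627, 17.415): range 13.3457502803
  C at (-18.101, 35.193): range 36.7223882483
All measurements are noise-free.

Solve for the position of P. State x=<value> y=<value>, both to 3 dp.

eq1: (x − 7.936)² + (y − 42.282)² = 31.7174498612²
eq2: (x − 20.627)² + (y − 17.415)² = 13.3457502803²
eq3: (x + 18.101)² + (y − 35.193)² = 36.7223882483²
eq2−eq3, eq2−eq1 (x²,y² cancel):
  -77.456·x + 35.556·y = -332.986652
  -25.382·x + 49.734·y = 294.104691
det = -77.456·49.734 − 35.556·-25.382 = -2949.714312
x = (-332.986652·49.734 − 35.556·294.104691) / -2949.714312 = 9.159512
y = (-77.456·294.104691 − -332.986652·-25.382) / -2949.714312 = 10.588158

x=9.160 y=10.588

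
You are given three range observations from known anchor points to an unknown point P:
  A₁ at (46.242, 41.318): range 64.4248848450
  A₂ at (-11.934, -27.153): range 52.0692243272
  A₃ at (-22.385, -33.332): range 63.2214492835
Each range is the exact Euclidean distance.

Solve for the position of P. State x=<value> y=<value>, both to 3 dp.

x=39.953 y=-22.799

eq1: (x − 46.242)² + (y − 41.318)² = 64.4248848450²
eq2: (x + 11.934)² + (y + 27.153)² = 52.0692243272²
eq3: (x + 22.385)² + (y + 33.332)² = 63.2214492835²
eq2−eq1, eq2−eq3 (x²,y² cancel):
  116.352·x + 136.942·y = 1526.432258
  -20.902·x − 12.358·y = -553.342843
det = 116.352·-12.358 − 136.942·-20.902 = 1424.483668
x = (1526.432258·-12.358 − 136.942·-553.342843) / 1424.483668 = 39.952881
y = (116.352·-553.342843 − 1526.432258·-20.902) / 1424.483668 = -22.799180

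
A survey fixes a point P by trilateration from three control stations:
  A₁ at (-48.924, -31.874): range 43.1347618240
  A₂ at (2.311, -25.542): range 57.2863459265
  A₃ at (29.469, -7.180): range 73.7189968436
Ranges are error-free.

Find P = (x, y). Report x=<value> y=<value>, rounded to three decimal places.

eq1: (x + 48.924)² + (y + 31.874)² = 43.1347618240²
eq2: (x − 2.311)² + (y + 25.542)² = 57.2863459265²
eq3: (x − 29.469)² + (y + 7.180)² = 73.7189968436²
eq2−eq3, eq2−eq1 (x²,y² cancel):
  54.316·x + 36.724·y = -1890.525190
  -102.470·x − 12.664·y = 4172.892919
det = 54.316·-12.664 − 36.724·-102.470 = 3075.250456
x = (-1890.525190·-12.664 − 36.724·4172.892919) / 3075.250456 = -42.046562
y = (54.316·4172.892919 − -1890.525190·-102.470) / 3075.250456 = 10.708960

x=-42.047 y=10.709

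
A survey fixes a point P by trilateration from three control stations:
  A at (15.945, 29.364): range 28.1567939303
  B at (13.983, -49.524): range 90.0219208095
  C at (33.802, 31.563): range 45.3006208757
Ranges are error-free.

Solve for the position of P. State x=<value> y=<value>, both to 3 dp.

x=-11.182 y=36.909

eq1: (x − 15.945)² + (y − 29.364)² = 28.1567939303²
eq2: (x − 13.983)² + (y + 49.524)² = 90.0219208095²
eq3: (x − 33.802)² + (y − 31.563)² = 45.3006208757²
eq1−eq2, eq1−eq3 (x²,y² cancel):
  -3.924·x − 157.776·y = -5779.477838
  35.714·x + 4.398·y = -237.030555
det = -3.924·4.398 − -157.776·35.714 = 5617.554312
x = (-5779.477838·4.398 − -157.776·-237.030555) / 5617.554312 = -11.182068
y = (-3.924·-237.030555 − -5779.477838·35.714) / 5617.554312 = 36.909012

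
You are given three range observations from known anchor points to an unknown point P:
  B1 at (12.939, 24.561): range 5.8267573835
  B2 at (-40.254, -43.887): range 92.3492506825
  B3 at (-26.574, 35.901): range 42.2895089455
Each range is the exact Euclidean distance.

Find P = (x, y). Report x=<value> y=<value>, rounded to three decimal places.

x=15.287 y=29.894

eq1: (x − 12.939)² + (y − 24.561)² = 5.8267573835²
eq2: (x + 40.254)² + (y + 43.887)² = 92.3492506825²
eq3: (x + 26.574)² + (y − 35.901)² = 42.2895089455²
eq1−eq2, eq1−eq3 (x²,y² cancel):
  -106.386·x − 136.896·y = -5718.640157
  -79.026·x + 22.680·y = -530.052630
det = -106.386·22.680 − -136.896·-79.026 = -13231.177776
x = (-5718.640157·22.680 − -136.896·-530.052630) / -13231.177776 = 15.286685
y = (-106.386·-530.052630 − -5718.640157·-79.026) / -13231.177776 = 29.893868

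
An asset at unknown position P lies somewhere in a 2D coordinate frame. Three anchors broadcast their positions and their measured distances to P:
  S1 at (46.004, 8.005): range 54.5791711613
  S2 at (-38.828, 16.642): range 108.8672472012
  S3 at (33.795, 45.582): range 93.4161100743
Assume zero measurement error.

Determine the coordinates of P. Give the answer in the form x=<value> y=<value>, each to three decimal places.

x=49.904 y=-46.435

eq1: (x − 46.004)² + (y − 8.005)² = 54.5791711613²
eq2: (x + 38.828)² + (y − 16.642)² = 108.8672472012²
eq3: (x − 33.795)² + (y − 45.582)² = 93.4161100743²
eq1−eq2, eq1−eq3 (x²,y² cancel):
  -169.664·x + 17.274·y = -9269.069882
  -24.418·x + 75.154·y = -4708.310989
det = -169.664·75.154 − 17.274·-24.418 = -12329.131724
x = (-9269.069882·75.154 − 17.274·-4708.310989) / -12329.131724 = 49.904270
y = (-169.664·-4708.310989 − -9269.069882·-24.418) / -12329.131724 = -46.434635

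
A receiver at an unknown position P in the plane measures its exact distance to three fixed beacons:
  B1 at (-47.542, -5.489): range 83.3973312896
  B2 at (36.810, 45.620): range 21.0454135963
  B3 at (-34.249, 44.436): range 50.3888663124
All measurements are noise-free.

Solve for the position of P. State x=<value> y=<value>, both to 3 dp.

eq1: (x + 47.542)² + (y + 5.489)² = 83.3973312896²
eq2: (x − 36.810)² + (y − 45.620)² = 21.0454135963²
eq3: (x + 34.249)² + (y − 44.436)² = 50.3888663124²
eq1−eq3, eq1−eq2 (x²,y² cancel):
  26.586·x + 99.850·y = 5273.258230
  168.704·x + 102.218·y = 7657.995048
det = 26.586·102.218 − 99.850·168.704 = -14127.526652
x = (5273.258230·102.218 − 99.850·7657.995048) / -14127.526652 = 15.970870
y = (26.586·7657.995048 − 5273.258230·168.704) / -14127.526652 = 48.559406

x=15.971 y=48.559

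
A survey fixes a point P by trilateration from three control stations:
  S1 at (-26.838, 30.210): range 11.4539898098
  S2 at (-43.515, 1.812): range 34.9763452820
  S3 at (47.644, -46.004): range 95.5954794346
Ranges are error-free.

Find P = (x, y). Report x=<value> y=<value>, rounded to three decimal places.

x=-16.903 y=24.509

eq1: (x + 26.838)² + (y − 30.210)² = 11.4539898098²
eq2: (x + 43.515)² + (y − 1.812)² = 34.9763452820²
eq3: (x − 47.644)² + (y + 46.004)² = 95.5954794346²
eq2−eq3, eq2−eq1 (x²,y² cancel):
  182.318·x − 95.632·y = -5425.670776
  33.354·x + 56.796·y = 828.234622
det = 182.318·56.796 − -95.632·33.354 = 13544.642856
x = (-5425.670776·56.796 − -95.632·828.234622) / 13544.642856 = -16.903411
y = (182.318·828.234622 − -5425.670776·33.354) / 13544.642856 = 24.509314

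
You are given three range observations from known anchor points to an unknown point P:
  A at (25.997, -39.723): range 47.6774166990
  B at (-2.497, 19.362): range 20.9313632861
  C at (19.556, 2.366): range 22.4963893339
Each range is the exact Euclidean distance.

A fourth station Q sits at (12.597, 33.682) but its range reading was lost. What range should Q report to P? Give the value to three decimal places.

38.385

eq1: (x − 25.997)² + (y + 39.723)² = 47.6774166990²
eq2: (x + 2.497)² + (y − 19.362)² = 20.9313632861²
eq3: (x − 19.556)² + (y − 2.366)² = 22.4963893339²
eq1−eq2, eq1−eq3 (x²,y² cancel):
  -56.988·x + 118.170·y = -37.624591
  -12.882·x + 84.178·y = -98.677116
det = -56.988·84.178 − 118.170·-12.882 = -3274.869924
x = (-37.624591·84.178 − 118.170·-98.677116) / -3274.869924 = -2.593542
y = (-56.988·-98.677116 − -37.624591·-12.882) / -3274.869924 = -1.569141
|P − Q| = √((-2.593542 − 12.597)² + (-1.569141 − 33.682)²) = 38.384834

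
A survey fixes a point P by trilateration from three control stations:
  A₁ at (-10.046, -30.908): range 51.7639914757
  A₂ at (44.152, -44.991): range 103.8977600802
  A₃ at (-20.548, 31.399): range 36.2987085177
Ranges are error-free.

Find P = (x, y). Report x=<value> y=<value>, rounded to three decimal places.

x=-46.412 y=5.930

eq1: (x + 10.046)² + (y + 30.908)² = 51.7639914757²
eq2: (x − 44.152)² + (y + 44.991)² = 103.8977600802²
eq3: (x + 20.548)² + (y − 31.399)² = 36.2987085177²
eq2−eq3, eq2−eq1 (x²,y² cancel):
  -129.400·x + 152.780·y = 6911.676630
  -108.396·x + 28.166·y = 5197.871131
det = -129.400·28.166 − 152.780·-108.396 = 12916.060480
x = (6911.676630·28.166 − 152.780·5197.871131) / 12916.060480 = -46.411711
y = (-129.400·5197.871131 − 6911.676630·-108.396) / 12916.060480 = 5.930104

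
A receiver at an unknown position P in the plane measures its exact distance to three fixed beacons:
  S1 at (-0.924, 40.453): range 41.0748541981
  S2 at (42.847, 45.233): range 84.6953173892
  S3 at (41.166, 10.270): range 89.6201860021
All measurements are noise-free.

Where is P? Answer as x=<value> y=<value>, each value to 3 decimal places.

x=-41.840 y=44.060

eq1: (x + 0.924)² + (y − 40.453)² = 41.0748541981²
eq2: (x − 42.847)² + (y − 45.233)² = 84.6953173892²
eq3: (x − 41.166)² + (y − 10.270)² = 89.6201860021²
eq1−eq3, eq1−eq2 (x²,y² cancel):
  84.180·x − 60.366·y = -6181.820621
  87.542·x + 9.560·y = -3241.562427
det = 84.180·9.560 − -60.366·87.542 = 6089.321172
x = (-6181.820621·9.560 − -60.366·-3241.562427) / 6089.321172 = -41.840191
y = (84.180·-3241.562427 − -6181.820621·87.542) / 6089.321172 = 44.059791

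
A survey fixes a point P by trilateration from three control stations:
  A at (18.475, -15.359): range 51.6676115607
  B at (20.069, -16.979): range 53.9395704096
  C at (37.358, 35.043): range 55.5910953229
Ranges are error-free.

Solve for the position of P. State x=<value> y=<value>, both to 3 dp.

eq1: (x − 18.475)² + (y + 15.359)² = 51.6676115607²
eq2: (x − 20.069)² + (y + 16.979)² = 53.9395704096²
eq3: (x − 37.358)² + (y − 35.043)² = 55.5910953229²
eq1−eq3, eq1−eq2 (x²,y² cancel):
  37.766·x + 100.804·y = 1625.579712
  3.188·x − 3.240·y = -126.108476
det = 37.766·-3.240 − 100.804·3.188 = -443.724992
x = (1625.579712·-3.240 − 100.804·-126.108476) / -443.724992 = -16.779223
y = (37.766·-126.108476 − 1625.579712·3.188) / -443.724992 = 22.412442

x=-16.779 y=22.412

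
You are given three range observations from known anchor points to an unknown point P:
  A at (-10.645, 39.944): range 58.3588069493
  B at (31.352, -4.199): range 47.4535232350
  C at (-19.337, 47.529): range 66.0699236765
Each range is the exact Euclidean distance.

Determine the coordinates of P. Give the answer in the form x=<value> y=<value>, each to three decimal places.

eq1: (x + 10.645)² + (y − 39.944)² = 58.3588069493²
eq2: (x − 31.352)² + (y + 4.199)² = 47.4535232350²
eq3: (x + 19.337)² + (y − 47.529)² = 66.0699236765²
eq3−eq2, eq3−eq1 (x²,y² cancel):
  101.378·x − 103.456·y = 481.052042
  17.384·x − 15.170·y = 35.398217
det = 101.378·-15.170 − -103.456·17.384 = 260.574844
x = (481.052042·-15.170 − -103.456·35.398217) / 260.574844 = -13.951468
y = (101.378·35.398217 − 481.052042·17.384) / 260.574844 = -18.321063

x=-13.951 y=-18.321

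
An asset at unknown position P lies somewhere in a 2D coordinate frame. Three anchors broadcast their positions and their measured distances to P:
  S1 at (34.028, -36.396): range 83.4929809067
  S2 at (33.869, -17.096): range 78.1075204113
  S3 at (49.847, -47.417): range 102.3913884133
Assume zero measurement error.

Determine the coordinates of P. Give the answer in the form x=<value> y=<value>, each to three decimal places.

x=-43.270 y=-4.836

eq1: (x − 34.028)² + (y + 36.396)² = 83.4929809067²
eq2: (x − 33.869)² + (y + 17.096)² = 78.1075204113²
eq3: (x − 49.847)² + (y + 47.417)² = 102.3913884133²
eq1−eq2, eq1−eq3 (x²,y² cancel):
  -0.318·x + 38.600·y = -172.898107
  31.638·x − 22.042·y = -1262.396863
det = -0.318·-22.042 − 38.600·31.638 = -1214.217444
x = (-172.898107·-22.042 − 38.600·-1262.396863) / -1214.217444 = -43.270288
y = (-0.318·-1262.396863 − -172.898107·31.638) / -1214.217444 = -4.835701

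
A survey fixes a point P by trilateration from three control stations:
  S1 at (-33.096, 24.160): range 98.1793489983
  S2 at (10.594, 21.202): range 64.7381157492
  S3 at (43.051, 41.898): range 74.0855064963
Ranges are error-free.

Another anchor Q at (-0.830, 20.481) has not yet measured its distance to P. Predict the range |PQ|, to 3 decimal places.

eq1: (x + 33.096)² + (y − 24.160)² = 98.1793489983²
eq2: (x − 10.594)² + (y − 21.202)² = 64.7381157492²
eq3: (x − 43.051)² + (y − 41.898)² = 74.0855064963²
eq2−eq1, eq2−eq3 (x²,y² cancel):
  -87.380·x + 5.916·y = -4330.867763
  64.914·x + 41.392·y = 1749.434723
det = -87.380·41.392 − 5.916·64.914 = -4000.864184
x = (-4330.867763·41.392 − 5.916·1749.434723) / -4000.864184 = 47.392994
y = (-87.380·1749.434723 − -4330.867763·64.914) / -4000.864184 = -32.060159
|P − Q| = √((47.392994 − -0.830)² + (-32.060159 − 20.481)²) = 71.316412

71.316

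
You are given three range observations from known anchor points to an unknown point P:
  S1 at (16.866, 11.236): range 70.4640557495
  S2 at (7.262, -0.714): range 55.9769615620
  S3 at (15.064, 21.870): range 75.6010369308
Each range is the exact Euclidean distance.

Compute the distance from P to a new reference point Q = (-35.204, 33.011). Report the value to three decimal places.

eq1: (x − 16.866)² + (y − 11.236)² = 70.4640557495²
eq2: (x − 7.262)² + (y + 0.714)² = 55.9769615620²
eq3: (x − 15.064)² + (y − 21.870)² = 75.6010369308²
eq3−eq1, eq3−eq2 (x²,y² cancel):
  3.604·x − 21.268·y = 455.822288
  -15.604·x − 45.168·y = 1930.122003
det = 3.604·-45.168 − -21.268·-15.604 = -494.651344
x = (455.822288·-45.168 − -21.268·1930.122003) / -494.651344 = -41.365002
y = (3.604·1930.122003 − 455.822288·-15.604) / -494.651344 = -28.441873
|P − Q| = √((-41.365002 − -35.204)² + (-28.441873 − 33.011)²) = 61.760939

61.761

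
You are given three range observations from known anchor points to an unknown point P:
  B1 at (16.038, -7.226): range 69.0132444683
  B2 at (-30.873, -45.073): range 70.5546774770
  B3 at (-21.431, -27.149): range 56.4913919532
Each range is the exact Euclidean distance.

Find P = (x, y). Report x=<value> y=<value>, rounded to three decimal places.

eq1: (x − 16.038)² + (y + 7.226)² = 69.0132444683²
eq2: (x + 30.873)² + (y + 45.073)² = 70.5546774770²
eq3: (x + 21.431)² + (y + 27.149)² = 56.4913919532²
eq2−eq3, eq2−eq1 (x²,y² cancel):
  18.884·x + 35.848·y = -1.676347
  93.822·x + 75.694·y = -2460.150336
det = 18.884·75.694 − 35.848·93.822 = -1933.925560
x = (-1.676347·75.694 − 35.848·-2460.150336) / -1933.925560 = -45.536696
y = (18.884·-2460.150336 − -1.676347·93.822) / -1933.925560 = 23.941046

x=-45.537 y=23.941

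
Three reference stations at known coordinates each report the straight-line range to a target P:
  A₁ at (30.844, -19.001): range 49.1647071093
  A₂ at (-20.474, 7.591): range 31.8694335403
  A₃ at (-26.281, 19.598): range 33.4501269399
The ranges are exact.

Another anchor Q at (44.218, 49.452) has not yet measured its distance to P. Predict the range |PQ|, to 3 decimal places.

45.220

eq1: (x − 30.844)² + (y + 19.001)² = 49.1647071093²
eq2: (x + 20.474)² + (y − 7.591)² = 31.8694335403²
eq3: (x + 26.281)² + (y − 19.598)² = 33.4501269399²
eq2−eq1, eq2−eq3 (x²,y² cancel):
  102.636·x − 53.184·y = -565.925251
  -11.614·x + 24.014·y = 494.714410
det = 102.636·24.014 − -53.184·-11.614 = 1847.021928
x = (-565.925251·24.014 − -53.184·494.714410) / 1847.021928 = 6.887174
y = (102.636·494.714410 − -565.925251·-11.614) / 1847.021928 = 23.931959
|P − Q| = √((6.887174 − 44.218)² + (23.931959 − 49.452)²) = 45.220162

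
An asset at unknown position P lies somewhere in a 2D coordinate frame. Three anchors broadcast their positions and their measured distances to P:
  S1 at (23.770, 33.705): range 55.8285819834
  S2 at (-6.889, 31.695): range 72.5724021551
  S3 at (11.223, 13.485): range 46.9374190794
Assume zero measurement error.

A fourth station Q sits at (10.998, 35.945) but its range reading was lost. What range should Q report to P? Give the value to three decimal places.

eq1: (x − 23.770)² + (y − 33.705)² = 55.8285819834²
eq2: (x + 6.889)² + (y − 31.695)² = 72.5724021551²
eq3: (x − 11.223)² + (y − 13.485)² = 46.9374190794²
eq2−eq3, eq2−eq1 (x²,y² cancel):
  36.224·x − 36.420·y = 2319.401853
  61.318·x + 4.020·y = 2798.931567
det = 36.224·4.020 − -36.420·61.318 = 2378.822040
x = (2319.401853·4.020 − -36.420·2798.931567) / 2378.822040 = 46.771503
y = (36.224·2798.931567 − 2319.401853·61.318) / 2378.822040 = -17.165044
|P − Q| = √((46.771503 − 10.998)² + (-17.165044 − 35.945)²) = 64.034525

64.035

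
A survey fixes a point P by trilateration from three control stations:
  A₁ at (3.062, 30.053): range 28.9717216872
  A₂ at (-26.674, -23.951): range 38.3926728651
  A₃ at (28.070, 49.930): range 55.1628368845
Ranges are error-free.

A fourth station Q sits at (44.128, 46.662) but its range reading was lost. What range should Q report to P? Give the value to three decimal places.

61.771

eq1: (x − 3.062)² + (y − 30.053)² = 28.9717216872²
eq2: (x + 26.674)² + (y + 23.951)² = 38.3926728651²
eq3: (x − 28.070)² + (y − 49.930)² = 55.1628368845²
eq3−eq1, eq3−eq2 (x²,y² cancel):
  -50.016·x − 39.754·y = -164.793231
  -109.488·x − 147.762·y = -426.835880
det = -50.016·-147.762 − -39.754·-109.488 = 3037.878240
x = (-164.793231·-147.762 − -39.754·-426.835880) / 3037.878240 = 2.429901
y = (-50.016·-426.835880 − -164.793231·-109.488) / 3037.878240 = 1.088175
|P − Q| = √((2.429901 − 44.128)² + (1.088175 − 46.662)²) = 61.771393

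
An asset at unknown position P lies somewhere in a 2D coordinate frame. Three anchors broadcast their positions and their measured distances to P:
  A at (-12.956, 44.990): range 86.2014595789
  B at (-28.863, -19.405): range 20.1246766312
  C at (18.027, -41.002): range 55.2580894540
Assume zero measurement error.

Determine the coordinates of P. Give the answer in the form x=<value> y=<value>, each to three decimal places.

eq1: (x + 12.956)² + (y − 44.990)² = 86.2014595789²
eq2: (x + 28.863)² + (y + 19.405)² = 20.1246766312²
eq3: (x − 18.027)² + (y + 41.002)² = 55.2580894540²
eq2−eq1, eq2−eq3 (x²,y² cancel):
  31.814·x + 128.790·y = -6043.357782
  93.780·x − 43.194·y = -1851.943902
det = 31.814·-43.194 − 128.790·93.780 = -13452.100116
x = (-6043.357782·-43.194 − 128.790·-1851.943902) / -13452.100116 = -37.135365
y = (31.814·-1851.943902 − -6043.357782·93.780) / -13452.100116 = -37.750860

x=-37.135 y=-37.751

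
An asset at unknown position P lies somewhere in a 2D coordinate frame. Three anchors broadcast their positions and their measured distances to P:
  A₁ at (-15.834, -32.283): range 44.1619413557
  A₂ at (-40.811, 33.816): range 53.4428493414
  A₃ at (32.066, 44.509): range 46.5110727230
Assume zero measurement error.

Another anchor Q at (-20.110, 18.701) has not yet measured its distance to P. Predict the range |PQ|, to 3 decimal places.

eq1: (x + 15.834)² + (y + 32.283)² = 44.1619413557²
eq2: (x + 40.811)² + (y − 33.816)² = 53.4428493414²
eq3: (x − 32.066)² + (y − 44.509)² = 46.5110727230²
eq1−eq2, eq1−eq3 (x²,y² cancel):
  -49.954·x + 132.198·y = 610.290851
  95.800·x + 153.584·y = 1503.368970
det = -49.954·153.584 − 132.198·95.800 = -20336.703536
x = (610.290851·153.584 − 132.198·1503.368970) / -20336.703536 = 5.163642
y = (-49.954·1503.368970 − 610.290851·95.800) / -20336.703536 = 6.567690
|P − Q| = √((5.163642 − -20.110)² + (6.567690 − 18.701)²) = 28.035232

28.035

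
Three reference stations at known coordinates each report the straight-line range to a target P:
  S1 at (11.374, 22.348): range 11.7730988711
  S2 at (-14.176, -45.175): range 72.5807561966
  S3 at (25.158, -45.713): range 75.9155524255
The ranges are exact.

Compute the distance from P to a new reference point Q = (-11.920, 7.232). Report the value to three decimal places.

22.304

eq1: (x − 11.374)² + (y − 22.348)² = 11.7730988711²
eq2: (x + 14.176)² + (y + 45.175)² = 72.5807561966²
eq3: (x − 25.158)² + (y + 45.713)² = 75.9155524255²
eq1−eq2, eq1−eq3 (x²,y² cancel):
  -51.100·x − 135.046·y = -3516.421692
  27.568·x − 136.122·y = -3530.762890
det = -51.100·-136.122 − -135.046·27.568 = 10678.782328
x = (-3516.421692·-136.122 − -135.046·-3530.762890) / 10678.782328 = 0.172955
y = (-51.100·-3530.762890 − -3516.421692·27.568) / 10678.782328 = 25.973251
|P − Q| = √((0.172955 − -11.920)² + (25.973251 − 7.232)²) = 22.304127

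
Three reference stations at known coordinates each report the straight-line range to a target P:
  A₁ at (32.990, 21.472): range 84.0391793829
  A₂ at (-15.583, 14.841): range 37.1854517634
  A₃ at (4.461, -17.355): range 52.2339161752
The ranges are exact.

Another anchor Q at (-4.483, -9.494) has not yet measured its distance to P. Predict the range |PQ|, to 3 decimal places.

eq1: (x − 32.990)² + (y − 21.472)² = 84.0391793829²
eq2: (x + 15.583)² + (y − 14.841)² = 37.1854517634²
eq3: (x − 4.461)² + (y + 17.355)² = 52.2339161752²
eq3−eq2, eq3−eq1 (x²,y² cancel):
  -40.088·x + 64.392·y = 1487.612800
  57.058·x + 77.654·y = -3105.911334
det = -40.088·77.654 − 64.392·57.058 = -6787.072288
x = (1487.612800·77.654 − 64.392·-3105.911334) / -6787.072288 = -46.487633
y = (-40.088·-3105.911334 − 1487.612800·57.058) / -6787.072288 = -5.838978
|P − Q| = √((-46.487633 − -4.483)² + (-5.838978 − -9.494)²) = 42.163354

42.163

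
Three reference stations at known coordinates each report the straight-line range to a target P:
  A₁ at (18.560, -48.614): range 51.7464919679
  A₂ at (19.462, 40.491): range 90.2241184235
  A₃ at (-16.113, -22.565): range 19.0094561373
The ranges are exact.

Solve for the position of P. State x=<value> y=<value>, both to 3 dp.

x=-31.140 y=-34.207

eq1: (x − 18.560)² + (y + 48.614)² = 51.7464919679²
eq2: (x − 19.462)² + (y − 40.491)² = 90.2241184235²
eq3: (x + 16.113)² + (y + 22.565)² = 19.0094561373²
eq3−eq2, eq3−eq1 (x²,y² cancel):
  71.150·x + 126.112·y = -6529.549592
  69.346·x − 52.098·y = -377.353406
det = 71.150·-52.098 − 126.112·69.346 = -12452.135452
x = (-6529.549592·-52.098 − 126.112·-377.353406) / -12452.135452 = -31.140463
y = (71.150·-377.353406 − -6529.549592·69.346) / -12452.135452 = -34.206940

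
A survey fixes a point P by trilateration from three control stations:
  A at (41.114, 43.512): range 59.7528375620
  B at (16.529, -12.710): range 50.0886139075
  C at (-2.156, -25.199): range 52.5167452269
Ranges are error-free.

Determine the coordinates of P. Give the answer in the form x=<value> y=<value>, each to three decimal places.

eq1: (x − 41.114)² + (y − 43.512)² = 59.7528375620²
eq2: (x − 16.529)² + (y + 12.710)² = 50.0886139075²
eq3: (x + 2.156)² + (y + 25.199)² = 52.5167452269²
eq3−eq2, eq3−eq1 (x²,y² cancel):
  37.370·x + 24.978·y = 44.253290
  86.540·x + 137.422·y = 2131.624136
det = 37.370·137.422 − 24.978·86.540 = 2973.864020
x = (44.253290·137.422 − 24.978·2131.624136) / 2973.864020 = -15.858940
y = (37.370·2131.624136 − 44.253290·86.540) / 2973.864020 = 25.498514

x=-15.859 y=25.499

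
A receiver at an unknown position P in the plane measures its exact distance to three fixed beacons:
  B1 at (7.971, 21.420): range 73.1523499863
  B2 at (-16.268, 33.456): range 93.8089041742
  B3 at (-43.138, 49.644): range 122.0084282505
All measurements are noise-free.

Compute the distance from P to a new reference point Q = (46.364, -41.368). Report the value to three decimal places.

eq1: (x − 7.971)² + (y − 21.420)² = 73.1523499863²
eq2: (x + 16.268)² + (y − 33.456)² = 93.8089041742²
eq3: (x + 43.138)² + (y − 49.644)² = 122.0084282505²
eq2−eq1, eq2−eq3 (x²,y² cancel):
  48.478·x − 24.072·y = 2587.245675
  -53.740·x + 32.376·y = -3144.484042
det = 48.478·32.376 − -24.072·-53.740 = 275.894448
x = (2587.245675·32.376 − -24.072·-3144.484042) / 275.894448 = 29.252659
y = (48.478·-3144.484042 − 2587.245675·-53.740) / 275.894448 = -48.568266
|P − Q| = √((29.252659 − 46.364)² + (-48.568266 − -41.368)²) = 18.564531

18.565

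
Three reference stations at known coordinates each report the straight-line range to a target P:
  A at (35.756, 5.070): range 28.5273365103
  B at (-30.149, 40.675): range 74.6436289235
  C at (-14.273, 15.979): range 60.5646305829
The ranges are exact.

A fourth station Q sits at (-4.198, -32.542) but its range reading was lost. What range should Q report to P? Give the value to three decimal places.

80.869

eq1: (x − 35.756)² + (y − 5.070)² = 28.5273365103²
eq2: (x + 30.149)² + (y − 40.675)² = 74.6436289235²
eq3: (x + 14.273)² + (y − 15.979)² = 60.5646305829²
eq3−eq2, eq3−eq1 (x²,y² cancel):
  -31.752·x + 49.392·y = 200.773995
  100.058·x − 21.818·y = 3699.415015
det = -31.752·-21.818 − 49.392·100.058 = -4249.299600
x = (200.773995·-21.818 − 49.392·3699.415015) / -4249.299600 = 44.031255
y = (-31.752·3699.415015 − 200.773995·100.058) / -4249.299600 = 32.370716
|P − Q| = √((44.031255 − -4.198)² + (32.370716 − -32.542)²) = 80.868546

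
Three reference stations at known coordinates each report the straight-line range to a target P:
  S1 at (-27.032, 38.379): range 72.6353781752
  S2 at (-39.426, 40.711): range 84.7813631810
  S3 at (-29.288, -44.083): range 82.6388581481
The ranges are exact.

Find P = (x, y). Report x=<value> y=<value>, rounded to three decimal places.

eq1: (x + 27.032)² + (y − 38.379)² = 72.6353781752²
eq2: (x + 39.426)² + (y − 40.711)² = 84.7813631810²
eq3: (x + 29.288)² + (y + 44.083)² = 82.6388581481²
eq1−eq2, eq1−eq3 (x²,y² cancel):
  -24.788·x + 4.664·y = -903.863048
  -4.512·x − 164.924·y = -955.861545
det = -24.788·-164.924 − 4.664·-4.512 = 4109.180080
x = (-903.863048·-164.924 − 4.664·-955.861545) / 4109.180080 = 37.361918
y = (-24.788·-955.861545 − -903.863048·-4.512) / 4109.180080 = 4.773620

x=37.362 y=4.774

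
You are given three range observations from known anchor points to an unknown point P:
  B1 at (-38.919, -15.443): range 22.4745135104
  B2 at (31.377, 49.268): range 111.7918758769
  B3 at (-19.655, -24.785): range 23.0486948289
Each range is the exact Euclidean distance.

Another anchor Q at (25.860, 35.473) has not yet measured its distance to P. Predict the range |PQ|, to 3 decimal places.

97.676

eq1: (x + 38.919)² + (y + 15.443)² = 22.4745135104²
eq2: (x − 31.377)² + (y − 49.268)² = 111.7918758769²
eq3: (x + 19.655)² + (y + 24.785)² = 23.0486948289²
eq1−eq2, eq1−eq3 (x²,y² cancel):
  140.592·x + 129.422·y = -10333.642612
  38.528·x − 18.684·y = -778.698136
det = 140.592·-18.684 − 129.422·38.528 = -7613.191744
x = (-10333.642612·-18.684 − 129.422·-778.698136) / -7613.191744 = -38.598062
y = (140.592·-778.698136 − -10333.642612·38.528) / -7613.191744 = -37.915222
|P − Q| = √((-38.598062 − 25.860)² + (-37.915222 − 35.473)²) = 97.676368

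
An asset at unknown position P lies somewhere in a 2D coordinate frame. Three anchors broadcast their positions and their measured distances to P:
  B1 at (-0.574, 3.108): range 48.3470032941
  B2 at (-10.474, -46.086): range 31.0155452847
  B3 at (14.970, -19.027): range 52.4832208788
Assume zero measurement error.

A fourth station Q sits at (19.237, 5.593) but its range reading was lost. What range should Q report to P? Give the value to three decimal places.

eq1: (x + 0.574)² + (y − 3.108)² = 48.3470032941²
eq2: (x + 10.474)² + (y + 46.086)² = 31.0155452847²
eq3: (x − 14.970)² + (y + 19.027)² = 52.4832208788²
eq2−eq3, eq2−eq1 (x²,y² cancel):
  50.888·x + 54.118·y = -3440.020868
  19.800·x + 98.388·y = -3599.103610
det = 50.888·98.388 − 54.118·19.800 = 3935.232144
x = (-3440.020868·98.388 − 54.118·-3599.103610) / 3935.232144 = -36.511311
y = (50.888·-3599.103610 − -3440.020868·19.800) / 3935.232144 = -29.233033
|P − Q| = √((-36.511311 − 19.237)² + (-29.233033 − 5.593)²) = 65.732235

65.732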